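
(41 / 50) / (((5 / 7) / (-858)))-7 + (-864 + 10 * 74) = -139498 / 125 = -1115.98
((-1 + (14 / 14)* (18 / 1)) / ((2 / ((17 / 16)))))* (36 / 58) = 2601 / 464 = 5.61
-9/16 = -0.56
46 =46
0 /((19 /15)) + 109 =109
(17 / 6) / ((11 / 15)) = 85 / 22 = 3.86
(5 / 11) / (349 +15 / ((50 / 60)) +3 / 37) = 0.00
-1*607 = -607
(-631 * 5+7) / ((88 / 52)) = -20462 / 11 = -1860.18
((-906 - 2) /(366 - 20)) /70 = -227 /6055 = -0.04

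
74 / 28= 37 / 14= 2.64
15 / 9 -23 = -64 / 3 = -21.33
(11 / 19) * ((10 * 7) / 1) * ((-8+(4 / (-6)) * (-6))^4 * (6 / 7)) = 168960 / 19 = 8892.63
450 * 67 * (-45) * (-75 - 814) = 1206150750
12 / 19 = 0.63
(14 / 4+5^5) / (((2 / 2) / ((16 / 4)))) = 12514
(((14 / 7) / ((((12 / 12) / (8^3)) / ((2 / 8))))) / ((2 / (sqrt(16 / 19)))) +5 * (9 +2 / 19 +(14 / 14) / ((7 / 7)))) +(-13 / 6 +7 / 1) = 6311 / 114 +512 * sqrt(19) / 19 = 172.82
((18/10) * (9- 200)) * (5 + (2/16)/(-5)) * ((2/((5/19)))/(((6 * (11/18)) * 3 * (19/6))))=-1026243/2750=-373.18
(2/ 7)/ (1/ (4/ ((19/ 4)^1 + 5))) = 32/ 273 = 0.12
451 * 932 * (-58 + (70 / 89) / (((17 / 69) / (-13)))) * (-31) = 1961632278848 / 1513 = 1296518360.11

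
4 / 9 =0.44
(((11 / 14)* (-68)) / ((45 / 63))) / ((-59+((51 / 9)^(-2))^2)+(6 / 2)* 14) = 15618427 / 3549440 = 4.40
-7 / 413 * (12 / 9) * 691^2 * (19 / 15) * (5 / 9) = -36288556 / 4779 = -7593.34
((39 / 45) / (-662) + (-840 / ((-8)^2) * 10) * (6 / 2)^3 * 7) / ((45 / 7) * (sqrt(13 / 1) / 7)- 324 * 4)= 24139955399 * sqrt(13) / 1779778919628 + 4731431258204 / 247191516615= 19.19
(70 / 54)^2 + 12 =9973 / 729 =13.68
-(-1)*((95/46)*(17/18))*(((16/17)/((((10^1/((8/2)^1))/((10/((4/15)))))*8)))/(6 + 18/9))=475/1104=0.43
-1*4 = -4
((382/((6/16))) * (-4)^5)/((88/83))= -32466944/33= -983846.79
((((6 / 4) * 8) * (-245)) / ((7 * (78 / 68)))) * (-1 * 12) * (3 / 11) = 1198.32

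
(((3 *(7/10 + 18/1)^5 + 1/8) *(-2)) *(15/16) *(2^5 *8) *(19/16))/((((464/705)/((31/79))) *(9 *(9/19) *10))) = -360824525344468717/6598080000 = -54686291.37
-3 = -3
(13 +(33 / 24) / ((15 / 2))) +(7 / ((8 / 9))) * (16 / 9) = 1631 / 60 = 27.18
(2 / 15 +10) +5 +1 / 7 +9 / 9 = 1709 / 105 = 16.28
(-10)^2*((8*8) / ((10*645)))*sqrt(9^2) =384 / 43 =8.93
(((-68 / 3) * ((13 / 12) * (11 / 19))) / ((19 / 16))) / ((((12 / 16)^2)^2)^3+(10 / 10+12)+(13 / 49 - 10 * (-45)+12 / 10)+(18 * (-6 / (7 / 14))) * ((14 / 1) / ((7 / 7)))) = 159878815416320 / 34181517348906219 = 0.00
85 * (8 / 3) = 226.67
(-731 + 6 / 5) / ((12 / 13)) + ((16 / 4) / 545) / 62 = -160289599 / 202740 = -790.62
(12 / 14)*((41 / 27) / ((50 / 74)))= 3034 / 1575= 1.93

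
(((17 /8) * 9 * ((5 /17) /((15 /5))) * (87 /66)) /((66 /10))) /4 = 725 /7744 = 0.09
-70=-70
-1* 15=-15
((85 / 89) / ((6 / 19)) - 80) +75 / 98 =-76.21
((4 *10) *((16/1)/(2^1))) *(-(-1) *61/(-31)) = -19520/31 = -629.68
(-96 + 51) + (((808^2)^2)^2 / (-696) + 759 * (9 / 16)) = -363346416947414309528375 / 1392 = -261024724818544762592.22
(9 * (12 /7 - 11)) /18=-65 /14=-4.64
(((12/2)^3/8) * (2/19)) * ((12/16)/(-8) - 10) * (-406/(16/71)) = 6615567/128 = 51684.12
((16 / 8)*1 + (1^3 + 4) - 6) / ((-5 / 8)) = -8 / 5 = -1.60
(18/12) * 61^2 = 11163/2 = 5581.50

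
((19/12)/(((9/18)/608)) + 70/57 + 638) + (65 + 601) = 184142/57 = 3230.56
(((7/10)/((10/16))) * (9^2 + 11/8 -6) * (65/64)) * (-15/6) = -55601/256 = -217.19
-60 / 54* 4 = -40 / 9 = -4.44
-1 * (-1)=1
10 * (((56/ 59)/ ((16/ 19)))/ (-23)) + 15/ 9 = 4790/ 4071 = 1.18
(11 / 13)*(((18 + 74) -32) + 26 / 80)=26543 / 520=51.04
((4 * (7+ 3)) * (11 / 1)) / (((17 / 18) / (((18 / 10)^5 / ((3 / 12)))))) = 374134464 / 10625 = 35212.66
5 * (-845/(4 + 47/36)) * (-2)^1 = 304200/191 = 1592.67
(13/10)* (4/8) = 13/20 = 0.65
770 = 770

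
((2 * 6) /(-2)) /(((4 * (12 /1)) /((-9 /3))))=3 /8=0.38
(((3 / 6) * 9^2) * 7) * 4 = 1134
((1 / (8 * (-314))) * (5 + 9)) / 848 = -7 / 1065088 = -0.00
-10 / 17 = -0.59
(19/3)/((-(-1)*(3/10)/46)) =8740/9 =971.11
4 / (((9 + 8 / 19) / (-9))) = -684 / 179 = -3.82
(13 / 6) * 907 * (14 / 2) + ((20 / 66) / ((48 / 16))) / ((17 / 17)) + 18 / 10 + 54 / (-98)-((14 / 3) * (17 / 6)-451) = 76512637 / 5390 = 14195.29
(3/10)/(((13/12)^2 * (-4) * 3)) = -18/845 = -0.02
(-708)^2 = 501264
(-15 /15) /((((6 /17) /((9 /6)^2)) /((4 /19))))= -51 /38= -1.34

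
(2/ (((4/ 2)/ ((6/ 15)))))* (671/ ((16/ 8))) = 671/ 5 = 134.20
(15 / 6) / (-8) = -5 / 16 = -0.31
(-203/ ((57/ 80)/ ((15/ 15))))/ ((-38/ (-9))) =-24360/ 361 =-67.48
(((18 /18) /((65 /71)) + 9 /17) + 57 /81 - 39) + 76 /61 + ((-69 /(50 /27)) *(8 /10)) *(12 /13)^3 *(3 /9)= -43.24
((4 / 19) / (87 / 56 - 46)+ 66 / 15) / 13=1039282 / 3073915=0.34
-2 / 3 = -0.67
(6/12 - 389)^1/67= -777/134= -5.80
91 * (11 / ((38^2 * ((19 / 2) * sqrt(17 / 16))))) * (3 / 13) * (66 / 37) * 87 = 2652804 * sqrt(17) / 4314311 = 2.54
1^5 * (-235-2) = -237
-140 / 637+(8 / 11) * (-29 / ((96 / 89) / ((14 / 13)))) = -127789 / 6006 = -21.28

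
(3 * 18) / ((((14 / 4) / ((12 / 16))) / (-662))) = -53622 / 7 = -7660.29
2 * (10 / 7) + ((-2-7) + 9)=20 / 7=2.86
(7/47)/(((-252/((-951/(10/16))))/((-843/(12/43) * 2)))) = -3830311/705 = -5433.07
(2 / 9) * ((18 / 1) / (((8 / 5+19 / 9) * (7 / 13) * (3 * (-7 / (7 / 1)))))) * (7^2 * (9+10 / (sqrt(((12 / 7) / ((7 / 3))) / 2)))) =-63700 * sqrt(2) / 167 - 49140 / 167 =-833.69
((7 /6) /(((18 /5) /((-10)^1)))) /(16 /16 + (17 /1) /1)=-175 /972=-0.18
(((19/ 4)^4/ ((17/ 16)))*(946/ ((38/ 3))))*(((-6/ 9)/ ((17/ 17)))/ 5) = -3244307/ 680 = -4771.04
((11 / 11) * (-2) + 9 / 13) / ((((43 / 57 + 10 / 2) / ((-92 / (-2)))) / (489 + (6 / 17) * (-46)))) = -4942.08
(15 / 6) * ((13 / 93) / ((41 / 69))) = 1495 / 2542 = 0.59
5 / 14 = 0.36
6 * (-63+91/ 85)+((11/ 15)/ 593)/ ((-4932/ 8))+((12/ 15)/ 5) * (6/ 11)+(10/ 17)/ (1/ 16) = -3712975641554/ 10254645225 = -362.08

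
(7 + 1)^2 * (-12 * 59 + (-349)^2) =7749952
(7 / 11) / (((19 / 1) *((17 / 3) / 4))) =0.02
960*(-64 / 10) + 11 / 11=-6143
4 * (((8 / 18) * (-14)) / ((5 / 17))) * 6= -7616 / 15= -507.73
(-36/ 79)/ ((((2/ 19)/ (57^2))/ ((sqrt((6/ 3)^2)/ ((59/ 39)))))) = -86670324/ 4661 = -18594.79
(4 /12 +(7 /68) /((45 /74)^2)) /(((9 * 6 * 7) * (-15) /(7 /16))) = -10529 /223074000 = -0.00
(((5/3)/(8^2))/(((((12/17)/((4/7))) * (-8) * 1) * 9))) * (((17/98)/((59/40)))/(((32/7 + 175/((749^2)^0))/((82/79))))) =-296225/1488248500032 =-0.00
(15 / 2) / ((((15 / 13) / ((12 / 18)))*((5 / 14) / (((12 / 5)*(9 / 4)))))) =1638 / 25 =65.52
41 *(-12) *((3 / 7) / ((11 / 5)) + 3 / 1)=-121032 / 77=-1571.84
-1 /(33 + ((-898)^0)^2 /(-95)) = -95 /3134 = -0.03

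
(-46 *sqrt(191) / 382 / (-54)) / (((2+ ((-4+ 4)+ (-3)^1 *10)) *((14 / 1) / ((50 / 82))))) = -0.00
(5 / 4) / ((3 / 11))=55 / 12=4.58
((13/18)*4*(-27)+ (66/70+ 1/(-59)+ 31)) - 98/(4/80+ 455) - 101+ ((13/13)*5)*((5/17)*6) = -138.47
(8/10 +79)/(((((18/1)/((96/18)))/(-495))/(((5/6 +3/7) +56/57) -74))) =839828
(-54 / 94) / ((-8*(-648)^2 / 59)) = 59 / 5847552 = 0.00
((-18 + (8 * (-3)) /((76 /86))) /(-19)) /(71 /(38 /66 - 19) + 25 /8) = -27456 /8417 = -3.26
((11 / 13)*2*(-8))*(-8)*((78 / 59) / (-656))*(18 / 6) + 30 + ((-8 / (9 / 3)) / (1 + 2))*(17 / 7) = 4143134 / 152397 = 27.19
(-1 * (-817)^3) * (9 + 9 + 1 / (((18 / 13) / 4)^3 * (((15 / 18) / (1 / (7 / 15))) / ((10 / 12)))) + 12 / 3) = 68332006355926 / 1701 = 40171667463.80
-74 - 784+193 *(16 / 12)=-1802 / 3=-600.67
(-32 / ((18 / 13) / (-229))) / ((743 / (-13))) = -619216 / 6687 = -92.60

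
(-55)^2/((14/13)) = 39325/14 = 2808.93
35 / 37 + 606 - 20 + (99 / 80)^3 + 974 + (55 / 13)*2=386967833819 / 246272000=1571.30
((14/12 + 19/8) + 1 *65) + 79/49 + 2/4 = 83089/1176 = 70.65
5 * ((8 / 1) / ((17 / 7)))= 280 / 17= 16.47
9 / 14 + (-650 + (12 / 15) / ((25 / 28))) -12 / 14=-1136307 / 1750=-649.32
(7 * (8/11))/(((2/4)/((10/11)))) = 1120/121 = 9.26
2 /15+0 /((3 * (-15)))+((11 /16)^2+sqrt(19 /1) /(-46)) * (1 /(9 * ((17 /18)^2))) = 0.18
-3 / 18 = -1 / 6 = -0.17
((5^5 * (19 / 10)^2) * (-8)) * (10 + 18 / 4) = -1308625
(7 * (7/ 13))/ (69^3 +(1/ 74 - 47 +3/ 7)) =25382/ 2211866085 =0.00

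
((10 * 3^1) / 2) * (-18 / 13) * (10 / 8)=-675 / 26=-25.96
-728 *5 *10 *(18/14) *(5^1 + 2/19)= -4539600/19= -238926.32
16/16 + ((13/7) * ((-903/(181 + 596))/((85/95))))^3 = -1112750354234/85358358827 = -13.04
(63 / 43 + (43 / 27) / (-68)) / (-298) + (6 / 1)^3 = 5081611045 / 23526504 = 216.00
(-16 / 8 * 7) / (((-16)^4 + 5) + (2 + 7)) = -0.00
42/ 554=21/ 277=0.08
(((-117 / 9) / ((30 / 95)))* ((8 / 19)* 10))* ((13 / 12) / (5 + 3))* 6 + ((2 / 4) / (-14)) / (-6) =-23659 / 168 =-140.83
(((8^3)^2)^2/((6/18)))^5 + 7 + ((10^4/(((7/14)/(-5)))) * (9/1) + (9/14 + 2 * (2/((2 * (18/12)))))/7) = 109484546430540831818837028313672388696089960367040642059933/294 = 372396416430410992581078300000000000000000000000000000000.00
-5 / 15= -0.33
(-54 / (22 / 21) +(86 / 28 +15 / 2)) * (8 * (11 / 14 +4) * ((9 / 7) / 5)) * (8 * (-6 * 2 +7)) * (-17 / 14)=-517470480 / 26411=-19592.99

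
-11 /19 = -0.58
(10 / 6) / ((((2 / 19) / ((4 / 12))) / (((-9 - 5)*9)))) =-665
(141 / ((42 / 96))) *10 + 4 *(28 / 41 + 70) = 1006104 / 287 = 3505.59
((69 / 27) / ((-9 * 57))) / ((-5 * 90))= 23 / 2077650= 0.00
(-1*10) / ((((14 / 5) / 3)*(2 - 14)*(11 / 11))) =25 / 28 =0.89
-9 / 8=-1.12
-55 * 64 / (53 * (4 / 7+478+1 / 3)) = -73920 / 533021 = -0.14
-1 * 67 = -67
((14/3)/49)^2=4/441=0.01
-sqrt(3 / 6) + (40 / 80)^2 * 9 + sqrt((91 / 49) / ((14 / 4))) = -sqrt(2) / 2 + sqrt(26) / 7 + 9 / 4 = 2.27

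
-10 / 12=-5 / 6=-0.83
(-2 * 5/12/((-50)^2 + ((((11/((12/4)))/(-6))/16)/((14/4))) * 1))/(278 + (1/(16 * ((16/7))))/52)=-3727360/3108610550609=-0.00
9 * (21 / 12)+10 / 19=1237 / 76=16.28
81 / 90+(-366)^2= 1339569 / 10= 133956.90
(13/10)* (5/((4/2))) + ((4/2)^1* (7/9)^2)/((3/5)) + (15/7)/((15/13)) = 48469/6804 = 7.12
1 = 1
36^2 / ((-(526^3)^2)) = -81 / 1323714975815236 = -0.00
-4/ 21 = -0.19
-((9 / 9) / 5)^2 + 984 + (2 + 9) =24874 / 25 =994.96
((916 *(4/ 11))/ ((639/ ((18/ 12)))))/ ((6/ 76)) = 69616/ 7029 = 9.90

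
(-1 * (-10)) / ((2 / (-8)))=-40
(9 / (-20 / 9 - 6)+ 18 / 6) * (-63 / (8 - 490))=8883 / 35668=0.25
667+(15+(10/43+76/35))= 1030028/1505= 684.40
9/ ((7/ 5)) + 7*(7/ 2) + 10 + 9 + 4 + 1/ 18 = 3401/ 63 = 53.98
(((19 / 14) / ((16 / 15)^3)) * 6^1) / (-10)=-38475 / 57344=-0.67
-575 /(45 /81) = -1035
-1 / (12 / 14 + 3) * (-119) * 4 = 3332 / 27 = 123.41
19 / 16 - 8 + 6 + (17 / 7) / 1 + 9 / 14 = 253 / 112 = 2.26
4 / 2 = 2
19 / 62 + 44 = 2747 / 62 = 44.31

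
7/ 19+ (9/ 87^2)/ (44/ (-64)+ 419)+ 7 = 788034124/ 106947447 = 7.37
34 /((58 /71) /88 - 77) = -106216 /240519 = -0.44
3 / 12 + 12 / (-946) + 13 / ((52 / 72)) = 34505 / 1892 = 18.24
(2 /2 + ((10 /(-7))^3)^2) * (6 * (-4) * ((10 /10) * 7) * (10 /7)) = -268235760 /117649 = -2279.97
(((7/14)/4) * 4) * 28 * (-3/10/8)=-21/40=-0.52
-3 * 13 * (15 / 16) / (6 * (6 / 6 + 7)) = -195 / 256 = -0.76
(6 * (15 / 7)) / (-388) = -45 / 1358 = -0.03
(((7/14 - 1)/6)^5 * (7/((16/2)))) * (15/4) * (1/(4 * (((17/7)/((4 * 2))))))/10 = -49/45121536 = -0.00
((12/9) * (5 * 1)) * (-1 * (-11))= 220/3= 73.33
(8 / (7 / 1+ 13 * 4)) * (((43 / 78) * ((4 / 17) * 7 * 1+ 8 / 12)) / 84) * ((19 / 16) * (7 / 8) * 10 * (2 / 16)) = 4085 / 1527552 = 0.00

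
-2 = -2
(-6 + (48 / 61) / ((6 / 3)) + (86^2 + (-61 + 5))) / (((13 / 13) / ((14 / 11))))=6263572 / 671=9334.68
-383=-383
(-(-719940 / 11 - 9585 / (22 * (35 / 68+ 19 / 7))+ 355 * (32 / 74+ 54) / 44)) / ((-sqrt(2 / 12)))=-81503892295 * sqrt(6) / 1251118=-159571.64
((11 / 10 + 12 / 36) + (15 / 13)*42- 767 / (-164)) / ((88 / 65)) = 1745203 / 43296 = 40.31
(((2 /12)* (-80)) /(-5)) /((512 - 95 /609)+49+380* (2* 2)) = 812 /633617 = 0.00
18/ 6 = 3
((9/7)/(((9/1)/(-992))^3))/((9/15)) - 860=-4882420300/1701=-2870323.52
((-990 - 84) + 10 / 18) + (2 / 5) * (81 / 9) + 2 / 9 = -48133 / 45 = -1069.62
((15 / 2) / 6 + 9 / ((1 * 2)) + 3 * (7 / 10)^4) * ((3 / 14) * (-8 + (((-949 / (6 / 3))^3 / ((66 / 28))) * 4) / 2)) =-387098183302613 / 3080000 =-125681228.35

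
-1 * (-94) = 94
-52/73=-0.71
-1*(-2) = 2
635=635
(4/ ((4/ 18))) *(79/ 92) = 711/ 46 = 15.46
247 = 247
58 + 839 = 897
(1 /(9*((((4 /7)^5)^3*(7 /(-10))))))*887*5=-15039596640426575 /4831838208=-3112603.53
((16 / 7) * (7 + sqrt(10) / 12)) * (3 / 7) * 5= 20 * sqrt(10) / 49 + 240 / 7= 35.58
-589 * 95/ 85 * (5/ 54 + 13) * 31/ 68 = -3929.15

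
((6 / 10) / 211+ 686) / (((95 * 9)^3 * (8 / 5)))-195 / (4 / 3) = -154300260472517 / 1055044521000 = -146.25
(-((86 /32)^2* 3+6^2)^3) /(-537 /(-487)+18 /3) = -522313878555063 /19344130048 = -27001.16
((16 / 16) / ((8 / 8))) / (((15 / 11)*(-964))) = -11 / 14460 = -0.00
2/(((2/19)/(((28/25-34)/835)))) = -15618/20875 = -0.75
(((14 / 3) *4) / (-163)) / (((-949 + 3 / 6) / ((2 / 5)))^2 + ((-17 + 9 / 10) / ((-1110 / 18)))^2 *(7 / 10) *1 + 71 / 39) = -49831600000 / 2446698726871370047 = -0.00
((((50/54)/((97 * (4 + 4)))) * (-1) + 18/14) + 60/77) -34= -51522893/1613304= -31.94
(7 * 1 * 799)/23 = 5593/23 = 243.17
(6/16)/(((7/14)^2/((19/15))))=19/10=1.90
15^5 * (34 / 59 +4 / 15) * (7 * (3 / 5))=158618250 / 59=2688444.92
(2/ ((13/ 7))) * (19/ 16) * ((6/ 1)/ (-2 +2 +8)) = 399/ 416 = 0.96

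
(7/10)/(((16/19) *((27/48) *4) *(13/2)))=133/2340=0.06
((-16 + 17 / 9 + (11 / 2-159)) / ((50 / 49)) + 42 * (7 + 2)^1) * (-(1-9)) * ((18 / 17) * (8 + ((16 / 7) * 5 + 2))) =659544 / 17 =38796.71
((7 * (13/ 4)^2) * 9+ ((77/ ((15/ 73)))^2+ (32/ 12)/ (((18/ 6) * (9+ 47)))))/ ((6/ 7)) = 3555481217/ 21600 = 164605.61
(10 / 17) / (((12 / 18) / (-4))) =-60 / 17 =-3.53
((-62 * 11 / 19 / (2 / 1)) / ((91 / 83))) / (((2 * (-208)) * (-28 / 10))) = -141515 / 10069696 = -0.01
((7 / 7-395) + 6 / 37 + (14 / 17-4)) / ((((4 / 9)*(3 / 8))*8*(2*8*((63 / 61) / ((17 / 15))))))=-7616521 / 372960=-20.42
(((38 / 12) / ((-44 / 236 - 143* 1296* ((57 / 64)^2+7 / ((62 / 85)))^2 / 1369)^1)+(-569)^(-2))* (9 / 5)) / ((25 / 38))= -28131742667316569290386 / 48137823844188938319282625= -0.00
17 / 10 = 1.70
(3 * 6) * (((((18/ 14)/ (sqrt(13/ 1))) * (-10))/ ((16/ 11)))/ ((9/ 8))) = -990 * sqrt(13)/ 91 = -39.23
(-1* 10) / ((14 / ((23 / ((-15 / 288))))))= 2208 / 7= 315.43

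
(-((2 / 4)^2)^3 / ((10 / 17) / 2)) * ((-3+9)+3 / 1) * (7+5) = -459 / 80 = -5.74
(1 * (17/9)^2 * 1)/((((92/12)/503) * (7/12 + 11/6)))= 96.86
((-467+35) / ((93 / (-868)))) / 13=4032 / 13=310.15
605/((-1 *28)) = -605/28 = -21.61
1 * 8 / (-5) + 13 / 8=1 / 40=0.02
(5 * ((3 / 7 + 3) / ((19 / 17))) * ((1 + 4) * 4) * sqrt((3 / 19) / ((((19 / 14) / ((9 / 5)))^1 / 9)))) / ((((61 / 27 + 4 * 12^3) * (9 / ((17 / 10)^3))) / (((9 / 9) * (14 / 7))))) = 54121608 * sqrt(210) / 11793824875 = 0.07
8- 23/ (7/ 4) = -36/ 7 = -5.14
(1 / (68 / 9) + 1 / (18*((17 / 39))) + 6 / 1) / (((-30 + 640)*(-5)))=-1277 / 622200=-0.00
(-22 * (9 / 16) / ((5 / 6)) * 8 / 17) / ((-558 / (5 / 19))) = 0.00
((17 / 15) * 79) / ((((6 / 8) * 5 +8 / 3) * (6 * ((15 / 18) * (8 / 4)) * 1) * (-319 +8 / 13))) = -34918 / 7967575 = -0.00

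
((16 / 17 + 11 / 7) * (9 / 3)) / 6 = 299 / 238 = 1.26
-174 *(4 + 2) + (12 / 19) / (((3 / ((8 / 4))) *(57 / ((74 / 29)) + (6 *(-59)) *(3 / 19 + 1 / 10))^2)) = -245338981428916 / 234999044289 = -1044.00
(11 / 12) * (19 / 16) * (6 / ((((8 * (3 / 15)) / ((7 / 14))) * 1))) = 1045 / 512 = 2.04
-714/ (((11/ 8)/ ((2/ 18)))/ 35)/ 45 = -13328/ 297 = -44.88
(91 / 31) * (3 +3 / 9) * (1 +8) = 2730 / 31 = 88.06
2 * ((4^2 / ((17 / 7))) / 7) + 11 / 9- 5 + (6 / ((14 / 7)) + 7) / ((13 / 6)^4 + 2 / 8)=-1278754 / 883881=-1.45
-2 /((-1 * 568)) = 1 /284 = 0.00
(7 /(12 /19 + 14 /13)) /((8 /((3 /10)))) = 5187 /33760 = 0.15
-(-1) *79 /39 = 79 /39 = 2.03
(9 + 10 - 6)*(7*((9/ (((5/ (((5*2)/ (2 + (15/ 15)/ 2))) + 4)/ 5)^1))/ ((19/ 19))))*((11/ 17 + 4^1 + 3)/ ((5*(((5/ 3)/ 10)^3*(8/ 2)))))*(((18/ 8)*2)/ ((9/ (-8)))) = -4380480/ 17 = -257675.29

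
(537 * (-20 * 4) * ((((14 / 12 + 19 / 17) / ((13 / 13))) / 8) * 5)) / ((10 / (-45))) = 9384075 / 34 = 276002.21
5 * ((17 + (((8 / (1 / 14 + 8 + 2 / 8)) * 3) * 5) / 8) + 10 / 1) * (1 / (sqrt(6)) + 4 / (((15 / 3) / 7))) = 11185 * sqrt(6) / 466 + 187908 / 233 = 865.27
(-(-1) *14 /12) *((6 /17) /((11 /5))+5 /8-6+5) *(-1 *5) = 3745 /2992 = 1.25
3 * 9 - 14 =13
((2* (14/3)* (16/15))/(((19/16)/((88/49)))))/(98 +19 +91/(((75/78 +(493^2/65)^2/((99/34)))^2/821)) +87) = 181754844488845376389244865536/2462621624575368409893575777445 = 0.07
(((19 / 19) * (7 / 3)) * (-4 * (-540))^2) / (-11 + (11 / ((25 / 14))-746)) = -90720000 / 6257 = -14498.96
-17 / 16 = -1.06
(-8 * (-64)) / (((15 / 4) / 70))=28672 / 3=9557.33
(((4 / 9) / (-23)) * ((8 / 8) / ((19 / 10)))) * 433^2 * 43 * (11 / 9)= -3547291880 / 35397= -100214.48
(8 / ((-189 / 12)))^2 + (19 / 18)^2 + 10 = 11.37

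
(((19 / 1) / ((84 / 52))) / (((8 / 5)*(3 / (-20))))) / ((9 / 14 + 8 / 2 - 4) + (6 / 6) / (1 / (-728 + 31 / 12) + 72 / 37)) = -644583550 / 15219051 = -42.35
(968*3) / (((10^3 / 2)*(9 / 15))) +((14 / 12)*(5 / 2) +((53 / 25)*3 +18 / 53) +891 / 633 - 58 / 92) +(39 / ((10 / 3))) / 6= 849693949 / 38581350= 22.02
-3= -3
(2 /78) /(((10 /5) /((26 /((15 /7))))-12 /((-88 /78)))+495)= 77 /1518921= 0.00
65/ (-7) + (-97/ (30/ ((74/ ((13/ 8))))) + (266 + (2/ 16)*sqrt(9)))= 109.85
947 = 947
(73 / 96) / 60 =73 / 5760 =0.01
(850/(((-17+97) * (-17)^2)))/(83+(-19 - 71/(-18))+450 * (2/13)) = 585/2182732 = 0.00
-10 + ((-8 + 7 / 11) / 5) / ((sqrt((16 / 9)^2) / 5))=-2489 / 176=-14.14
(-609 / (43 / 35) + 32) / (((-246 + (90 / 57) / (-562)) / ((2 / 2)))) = 106454321 / 56476587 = 1.88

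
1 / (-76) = -1 / 76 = -0.01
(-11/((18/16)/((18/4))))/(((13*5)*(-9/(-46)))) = -2024/585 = -3.46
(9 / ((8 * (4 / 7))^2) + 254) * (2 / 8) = 260537 / 4096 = 63.61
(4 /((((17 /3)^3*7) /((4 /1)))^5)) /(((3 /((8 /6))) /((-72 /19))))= -1880739938304 /914066140307784006626069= -0.00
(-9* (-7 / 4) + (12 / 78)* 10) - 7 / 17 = 14919 / 884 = 16.88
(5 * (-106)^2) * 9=505620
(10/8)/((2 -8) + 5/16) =-20/91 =-0.22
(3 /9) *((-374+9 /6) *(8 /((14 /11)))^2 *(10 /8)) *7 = -901450 /21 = -42926.19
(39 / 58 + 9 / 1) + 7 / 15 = 8821 / 870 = 10.14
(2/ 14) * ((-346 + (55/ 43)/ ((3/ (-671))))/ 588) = -81539/ 530964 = -0.15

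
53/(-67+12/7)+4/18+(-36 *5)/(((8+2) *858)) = -359114/588159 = -0.61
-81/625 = -0.13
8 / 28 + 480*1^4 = 480.29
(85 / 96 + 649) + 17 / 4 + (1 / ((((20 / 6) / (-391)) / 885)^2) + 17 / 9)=3103666723087 / 288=10776620566.27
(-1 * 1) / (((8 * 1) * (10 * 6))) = -0.00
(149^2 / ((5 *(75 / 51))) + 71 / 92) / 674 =34731239 / 7751000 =4.48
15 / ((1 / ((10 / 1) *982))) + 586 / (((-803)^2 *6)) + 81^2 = 297632872940 / 1934427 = 153861.00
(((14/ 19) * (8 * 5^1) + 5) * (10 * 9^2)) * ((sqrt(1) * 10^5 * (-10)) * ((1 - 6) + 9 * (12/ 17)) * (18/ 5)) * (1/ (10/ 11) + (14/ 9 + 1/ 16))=-369668514705.88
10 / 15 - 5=-13 / 3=-4.33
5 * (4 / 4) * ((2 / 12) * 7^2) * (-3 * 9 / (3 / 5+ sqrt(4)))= -11025 / 26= -424.04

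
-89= -89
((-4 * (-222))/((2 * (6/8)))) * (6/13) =3552/13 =273.23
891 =891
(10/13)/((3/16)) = 160/39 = 4.10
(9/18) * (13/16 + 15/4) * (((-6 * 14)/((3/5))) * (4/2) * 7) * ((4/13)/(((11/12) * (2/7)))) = -751170/143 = -5252.94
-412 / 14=-206 / 7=-29.43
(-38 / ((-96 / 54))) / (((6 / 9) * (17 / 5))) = 9.43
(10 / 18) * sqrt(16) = 20 / 9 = 2.22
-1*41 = -41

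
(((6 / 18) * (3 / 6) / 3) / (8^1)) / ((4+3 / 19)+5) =19 / 25056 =0.00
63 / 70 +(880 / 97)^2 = 7828681 / 94090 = 83.20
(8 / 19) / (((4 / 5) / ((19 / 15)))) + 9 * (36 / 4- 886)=-23677 / 3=-7892.33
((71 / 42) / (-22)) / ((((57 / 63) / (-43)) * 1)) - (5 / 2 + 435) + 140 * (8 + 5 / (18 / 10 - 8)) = 14856313 / 25916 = 573.25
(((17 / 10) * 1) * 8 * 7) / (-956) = -119 / 1195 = -0.10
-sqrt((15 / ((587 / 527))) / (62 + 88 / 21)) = -0.45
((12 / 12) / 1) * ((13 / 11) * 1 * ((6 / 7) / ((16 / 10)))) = 0.63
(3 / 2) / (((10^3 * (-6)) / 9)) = -9 / 4000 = -0.00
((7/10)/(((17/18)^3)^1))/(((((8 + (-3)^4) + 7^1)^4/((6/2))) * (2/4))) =189/3219783680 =0.00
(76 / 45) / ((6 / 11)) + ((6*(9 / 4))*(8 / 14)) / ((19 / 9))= 121204 / 17955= 6.75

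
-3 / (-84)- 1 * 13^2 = -4731 / 28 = -168.96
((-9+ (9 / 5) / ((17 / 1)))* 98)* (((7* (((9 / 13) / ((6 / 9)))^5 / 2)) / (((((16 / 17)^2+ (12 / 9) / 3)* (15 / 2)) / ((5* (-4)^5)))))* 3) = 9108485049319488 / 1605842225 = 5672092.13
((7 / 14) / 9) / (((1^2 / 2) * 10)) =1 / 90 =0.01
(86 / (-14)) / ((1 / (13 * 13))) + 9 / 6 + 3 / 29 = -420835 / 406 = -1036.54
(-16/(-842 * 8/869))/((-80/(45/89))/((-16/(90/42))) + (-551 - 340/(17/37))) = -18249/11226386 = -0.00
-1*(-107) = 107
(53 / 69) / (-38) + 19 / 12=8197 / 5244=1.56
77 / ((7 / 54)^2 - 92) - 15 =-4247877 / 268223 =-15.84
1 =1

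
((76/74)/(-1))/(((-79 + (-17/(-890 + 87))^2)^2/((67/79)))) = -529286216970313/3792366098308464966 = -0.00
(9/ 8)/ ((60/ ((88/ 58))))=33/ 1160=0.03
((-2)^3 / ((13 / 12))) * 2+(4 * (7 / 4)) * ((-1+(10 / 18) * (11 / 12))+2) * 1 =-4.20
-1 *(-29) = 29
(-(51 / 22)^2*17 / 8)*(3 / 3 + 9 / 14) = -18.76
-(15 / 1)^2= -225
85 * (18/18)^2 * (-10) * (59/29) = -1729.31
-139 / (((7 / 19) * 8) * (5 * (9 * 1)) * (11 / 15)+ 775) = -2641 / 16573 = -0.16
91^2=8281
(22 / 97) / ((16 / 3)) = 33 / 776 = 0.04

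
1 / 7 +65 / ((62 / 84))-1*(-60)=32161 / 217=148.21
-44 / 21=-2.10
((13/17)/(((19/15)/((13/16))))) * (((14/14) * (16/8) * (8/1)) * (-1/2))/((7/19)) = -2535/238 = -10.65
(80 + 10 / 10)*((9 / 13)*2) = 1458 / 13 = 112.15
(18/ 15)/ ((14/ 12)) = 36/ 35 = 1.03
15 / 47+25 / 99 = 2660 / 4653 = 0.57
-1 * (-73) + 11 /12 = 887 /12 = 73.92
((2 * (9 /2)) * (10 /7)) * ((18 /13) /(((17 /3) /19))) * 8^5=3025797120 /1547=1955912.81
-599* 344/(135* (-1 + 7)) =-103028/405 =-254.39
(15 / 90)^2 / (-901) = -1 / 32436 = -0.00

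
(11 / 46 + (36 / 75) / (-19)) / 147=4673 / 3211950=0.00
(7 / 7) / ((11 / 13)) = 13 / 11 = 1.18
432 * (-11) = -4752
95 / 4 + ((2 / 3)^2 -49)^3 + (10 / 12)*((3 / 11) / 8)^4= -114452.87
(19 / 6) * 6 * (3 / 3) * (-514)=-9766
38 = 38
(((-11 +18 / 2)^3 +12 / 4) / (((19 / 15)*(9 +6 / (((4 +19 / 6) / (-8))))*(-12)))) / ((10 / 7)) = 1505 / 15048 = 0.10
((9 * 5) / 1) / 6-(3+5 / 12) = 49 / 12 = 4.08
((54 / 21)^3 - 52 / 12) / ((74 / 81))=351999 / 25382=13.87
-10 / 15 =-0.67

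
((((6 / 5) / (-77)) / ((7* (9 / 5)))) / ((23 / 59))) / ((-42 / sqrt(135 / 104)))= 59* sqrt(390) / 13537524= 0.00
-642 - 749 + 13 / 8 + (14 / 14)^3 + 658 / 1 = -730.38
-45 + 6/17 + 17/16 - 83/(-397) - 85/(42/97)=-543525079/2267664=-239.69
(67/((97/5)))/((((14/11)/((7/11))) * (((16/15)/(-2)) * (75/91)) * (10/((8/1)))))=-6097/1940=-3.14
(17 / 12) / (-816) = -1 / 576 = -0.00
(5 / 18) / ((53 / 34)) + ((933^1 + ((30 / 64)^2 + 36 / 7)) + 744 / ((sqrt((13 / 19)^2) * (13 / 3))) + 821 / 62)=21544104668029 / 17912853504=1202.72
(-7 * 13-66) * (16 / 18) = -1256 / 9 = -139.56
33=33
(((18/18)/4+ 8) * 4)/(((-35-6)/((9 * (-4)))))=28.98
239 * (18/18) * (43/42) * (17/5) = 174709/210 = 831.95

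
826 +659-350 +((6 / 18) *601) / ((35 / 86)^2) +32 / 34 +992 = 208508057 / 62475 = 3337.46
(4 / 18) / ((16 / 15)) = 5 / 24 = 0.21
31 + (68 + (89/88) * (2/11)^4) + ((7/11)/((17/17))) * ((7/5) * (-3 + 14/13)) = 203687906/2093663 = 97.29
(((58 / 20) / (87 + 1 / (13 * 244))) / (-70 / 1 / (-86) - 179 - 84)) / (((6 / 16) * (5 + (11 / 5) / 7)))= -27688388 / 434016502695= -0.00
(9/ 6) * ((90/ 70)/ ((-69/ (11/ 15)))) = -33/ 1610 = -0.02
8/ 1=8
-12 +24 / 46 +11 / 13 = -3179 / 299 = -10.63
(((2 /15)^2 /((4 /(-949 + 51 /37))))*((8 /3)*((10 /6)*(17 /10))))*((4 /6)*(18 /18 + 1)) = -9536864 /224775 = -42.43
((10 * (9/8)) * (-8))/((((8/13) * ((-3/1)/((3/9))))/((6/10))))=39/4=9.75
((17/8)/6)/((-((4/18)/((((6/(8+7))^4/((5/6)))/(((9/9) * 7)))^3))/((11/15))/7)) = -5170176/7476806640625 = -0.00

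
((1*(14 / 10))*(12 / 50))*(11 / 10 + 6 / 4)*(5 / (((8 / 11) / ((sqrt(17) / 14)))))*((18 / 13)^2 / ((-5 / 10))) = -2673*sqrt(17) / 1625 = -6.78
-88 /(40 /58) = -638 /5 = -127.60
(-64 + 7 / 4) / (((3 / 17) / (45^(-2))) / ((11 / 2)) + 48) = -15521 / 28168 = -0.55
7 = 7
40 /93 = 0.43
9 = 9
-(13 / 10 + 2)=-33 / 10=-3.30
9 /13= 0.69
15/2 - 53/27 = 299/54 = 5.54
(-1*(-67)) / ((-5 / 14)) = -938 / 5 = -187.60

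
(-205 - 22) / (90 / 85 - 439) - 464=-3450621 / 7445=-463.48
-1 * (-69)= 69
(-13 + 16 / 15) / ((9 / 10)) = -358 / 27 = -13.26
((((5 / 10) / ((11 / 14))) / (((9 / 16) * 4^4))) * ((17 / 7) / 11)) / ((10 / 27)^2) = 1377 / 193600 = 0.01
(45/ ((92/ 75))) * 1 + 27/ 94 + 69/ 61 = 38.10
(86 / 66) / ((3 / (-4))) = -172 / 99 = -1.74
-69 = -69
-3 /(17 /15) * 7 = -315 /17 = -18.53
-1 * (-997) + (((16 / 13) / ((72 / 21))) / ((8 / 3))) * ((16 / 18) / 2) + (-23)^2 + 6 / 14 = 1250194 / 819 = 1526.49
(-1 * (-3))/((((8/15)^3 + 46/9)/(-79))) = -799875/17762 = -45.03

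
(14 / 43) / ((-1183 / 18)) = -36 / 7267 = -0.00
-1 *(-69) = 69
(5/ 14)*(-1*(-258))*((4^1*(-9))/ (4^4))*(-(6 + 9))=194.36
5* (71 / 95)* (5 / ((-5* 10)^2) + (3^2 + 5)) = 497071 / 9500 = 52.32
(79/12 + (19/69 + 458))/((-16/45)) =-1924515/1472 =-1307.42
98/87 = 1.13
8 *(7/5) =11.20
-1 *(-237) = 237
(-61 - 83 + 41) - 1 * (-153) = 50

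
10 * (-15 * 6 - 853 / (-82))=-32635 / 41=-795.98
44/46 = 0.96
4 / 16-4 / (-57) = 73 / 228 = 0.32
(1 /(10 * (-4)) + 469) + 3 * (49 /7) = 19599 /40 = 489.98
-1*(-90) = 90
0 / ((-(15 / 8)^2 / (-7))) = 0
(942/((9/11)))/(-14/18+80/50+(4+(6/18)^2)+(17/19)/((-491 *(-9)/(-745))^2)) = 194169048210/836281277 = 232.18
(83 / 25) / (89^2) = 0.00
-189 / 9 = -21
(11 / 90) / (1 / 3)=11 / 30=0.37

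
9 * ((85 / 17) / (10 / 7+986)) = 35 / 768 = 0.05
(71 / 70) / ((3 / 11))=781 / 210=3.72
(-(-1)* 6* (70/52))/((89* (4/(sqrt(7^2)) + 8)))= 49/4628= 0.01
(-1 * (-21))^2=441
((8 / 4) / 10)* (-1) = -1 / 5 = -0.20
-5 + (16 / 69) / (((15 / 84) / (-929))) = -417917 / 345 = -1211.35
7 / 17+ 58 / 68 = 43 / 34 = 1.26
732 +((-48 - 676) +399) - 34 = 373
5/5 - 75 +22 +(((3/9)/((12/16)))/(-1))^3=-37972/729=-52.09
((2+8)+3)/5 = 13/5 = 2.60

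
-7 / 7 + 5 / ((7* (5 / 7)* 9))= -8 / 9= -0.89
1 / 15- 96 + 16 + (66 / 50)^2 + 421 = 642767 / 1875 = 342.81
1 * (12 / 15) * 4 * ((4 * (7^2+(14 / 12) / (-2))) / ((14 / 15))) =664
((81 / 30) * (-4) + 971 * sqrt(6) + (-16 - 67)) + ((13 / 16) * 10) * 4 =-613 / 10 + 971 * sqrt(6) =2317.15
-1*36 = -36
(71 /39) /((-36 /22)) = -781 /702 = -1.11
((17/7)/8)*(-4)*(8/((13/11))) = -748/91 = -8.22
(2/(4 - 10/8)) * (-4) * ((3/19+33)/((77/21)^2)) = -181440/25289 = -7.17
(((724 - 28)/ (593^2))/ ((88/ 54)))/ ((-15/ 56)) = -87696/ 19340695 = -0.00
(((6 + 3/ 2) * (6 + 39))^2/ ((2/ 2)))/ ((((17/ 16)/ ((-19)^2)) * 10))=65792250/ 17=3870132.35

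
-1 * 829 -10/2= -834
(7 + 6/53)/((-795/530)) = -754/159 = -4.74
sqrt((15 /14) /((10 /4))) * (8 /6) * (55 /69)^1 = 0.70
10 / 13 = 0.77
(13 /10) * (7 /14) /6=13 /120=0.11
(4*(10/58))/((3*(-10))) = -2/87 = -0.02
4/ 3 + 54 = 166/ 3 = 55.33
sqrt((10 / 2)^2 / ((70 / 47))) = sqrt(3290) / 14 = 4.10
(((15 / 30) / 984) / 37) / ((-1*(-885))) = 0.00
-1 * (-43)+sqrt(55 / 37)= sqrt(2035) / 37+43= 44.22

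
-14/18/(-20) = 7/180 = 0.04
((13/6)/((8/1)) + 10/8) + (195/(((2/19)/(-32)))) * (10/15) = -1896887/48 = -39518.48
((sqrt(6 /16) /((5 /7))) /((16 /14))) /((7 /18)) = 63 * sqrt(6) /80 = 1.93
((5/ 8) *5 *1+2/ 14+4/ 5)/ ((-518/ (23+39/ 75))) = -3417/ 18500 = -0.18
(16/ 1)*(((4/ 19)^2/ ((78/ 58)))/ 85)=7424/ 1196715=0.01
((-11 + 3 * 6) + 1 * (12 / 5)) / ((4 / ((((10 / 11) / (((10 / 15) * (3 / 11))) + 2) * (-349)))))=-114821 / 20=-5741.05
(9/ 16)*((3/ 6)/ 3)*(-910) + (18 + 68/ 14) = -62.46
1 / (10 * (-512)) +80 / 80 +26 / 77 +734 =735.34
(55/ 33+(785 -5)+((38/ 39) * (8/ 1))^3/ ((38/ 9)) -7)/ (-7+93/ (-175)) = -511451150/ 4343469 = -117.75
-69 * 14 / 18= -161 / 3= -53.67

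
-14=-14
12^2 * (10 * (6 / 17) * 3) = 25920 / 17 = 1524.71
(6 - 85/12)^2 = 169/144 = 1.17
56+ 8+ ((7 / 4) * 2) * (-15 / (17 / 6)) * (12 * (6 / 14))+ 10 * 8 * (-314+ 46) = -365012 / 17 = -21471.29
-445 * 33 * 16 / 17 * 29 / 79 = -5073.60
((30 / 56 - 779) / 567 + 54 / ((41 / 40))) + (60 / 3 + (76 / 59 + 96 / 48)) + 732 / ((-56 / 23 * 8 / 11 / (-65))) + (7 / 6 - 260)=4099358280691 / 153616176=26685.72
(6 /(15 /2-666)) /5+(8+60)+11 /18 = 2710753 /39510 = 68.61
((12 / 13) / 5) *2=24 / 65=0.37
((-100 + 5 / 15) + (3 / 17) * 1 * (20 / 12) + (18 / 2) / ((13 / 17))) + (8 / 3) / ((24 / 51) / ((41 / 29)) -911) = -36867275831 / 420829305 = -87.61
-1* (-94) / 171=94 / 171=0.55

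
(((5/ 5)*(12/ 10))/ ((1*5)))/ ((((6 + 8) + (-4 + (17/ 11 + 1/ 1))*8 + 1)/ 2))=132/ 925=0.14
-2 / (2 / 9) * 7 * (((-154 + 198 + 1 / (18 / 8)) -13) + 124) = -9793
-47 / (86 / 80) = -1880 / 43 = -43.72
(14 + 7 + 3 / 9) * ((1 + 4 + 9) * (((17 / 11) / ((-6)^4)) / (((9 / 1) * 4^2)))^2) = 0.00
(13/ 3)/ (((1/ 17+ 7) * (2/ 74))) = 8177/ 360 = 22.71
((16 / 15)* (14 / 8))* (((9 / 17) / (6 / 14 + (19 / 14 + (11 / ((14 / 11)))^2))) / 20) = 1372 / 2123725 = 0.00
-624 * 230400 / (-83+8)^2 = -638976 / 25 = -25559.04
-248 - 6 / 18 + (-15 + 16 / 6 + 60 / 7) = -5294 / 21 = -252.10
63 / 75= 21 / 25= 0.84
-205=-205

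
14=14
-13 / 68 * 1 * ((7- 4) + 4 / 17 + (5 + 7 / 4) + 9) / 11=-16783 / 50864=-0.33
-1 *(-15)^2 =-225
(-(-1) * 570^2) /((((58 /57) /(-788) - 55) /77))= -561838523400 /1235219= -454849.32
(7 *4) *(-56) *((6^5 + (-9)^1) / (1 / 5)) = -60893280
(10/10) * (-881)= -881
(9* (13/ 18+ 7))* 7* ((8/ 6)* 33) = 21406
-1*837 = -837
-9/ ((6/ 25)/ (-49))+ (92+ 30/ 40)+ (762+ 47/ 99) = 1066319/ 396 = 2692.72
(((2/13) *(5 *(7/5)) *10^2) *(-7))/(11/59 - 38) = 578200/29003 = 19.94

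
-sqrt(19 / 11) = -sqrt(209) / 11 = -1.31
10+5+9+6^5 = 7800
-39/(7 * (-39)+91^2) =-3/616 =-0.00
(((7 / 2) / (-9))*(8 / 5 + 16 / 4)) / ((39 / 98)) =-9604 / 1755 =-5.47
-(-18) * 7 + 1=127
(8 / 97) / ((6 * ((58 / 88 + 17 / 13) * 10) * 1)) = 1144 / 1636875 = 0.00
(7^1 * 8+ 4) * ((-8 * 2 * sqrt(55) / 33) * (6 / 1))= -1920 * sqrt(55) / 11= -1294.46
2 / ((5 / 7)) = 2.80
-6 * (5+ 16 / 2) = -78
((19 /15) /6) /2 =19 /180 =0.11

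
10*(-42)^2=17640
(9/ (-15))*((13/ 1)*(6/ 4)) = -117/ 10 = -11.70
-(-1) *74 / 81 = 74 / 81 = 0.91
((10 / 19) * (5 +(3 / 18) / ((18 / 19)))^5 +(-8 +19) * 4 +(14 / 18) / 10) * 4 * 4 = 1395343385984599 / 43620677280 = 31988.12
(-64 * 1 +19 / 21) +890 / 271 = -340385 / 5691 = -59.81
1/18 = 0.06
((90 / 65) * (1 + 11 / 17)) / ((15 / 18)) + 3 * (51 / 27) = 27857 / 3315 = 8.40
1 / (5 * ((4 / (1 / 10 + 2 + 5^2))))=1.36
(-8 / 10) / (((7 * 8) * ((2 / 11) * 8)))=-11 / 1120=-0.01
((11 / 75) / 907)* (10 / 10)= 11 / 68025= 0.00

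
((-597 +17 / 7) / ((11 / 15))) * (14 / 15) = -8324 / 11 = -756.73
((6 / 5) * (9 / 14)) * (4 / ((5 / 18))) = 1944 / 175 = 11.11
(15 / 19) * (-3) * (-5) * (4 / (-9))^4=6400 / 13851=0.46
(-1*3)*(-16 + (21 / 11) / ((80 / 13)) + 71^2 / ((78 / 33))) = -72656847 / 11440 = -6351.12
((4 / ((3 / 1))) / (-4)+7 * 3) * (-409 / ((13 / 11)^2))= -3068318 / 507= -6051.91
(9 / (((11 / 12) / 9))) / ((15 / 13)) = 4212 / 55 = 76.58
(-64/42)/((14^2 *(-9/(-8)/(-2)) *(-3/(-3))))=128/9261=0.01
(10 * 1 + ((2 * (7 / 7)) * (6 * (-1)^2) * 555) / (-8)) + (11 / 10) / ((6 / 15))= -3279 / 4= -819.75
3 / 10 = 0.30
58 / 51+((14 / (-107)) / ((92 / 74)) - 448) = -56099399 / 125511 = -446.97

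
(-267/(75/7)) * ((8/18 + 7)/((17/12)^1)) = -166964/1275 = -130.95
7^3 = 343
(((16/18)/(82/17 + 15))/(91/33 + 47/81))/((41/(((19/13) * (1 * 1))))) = 127908/267096427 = 0.00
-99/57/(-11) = 3/19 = 0.16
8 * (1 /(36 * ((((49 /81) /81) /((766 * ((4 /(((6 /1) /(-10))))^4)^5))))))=160641843200000000000000000000 /234365481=685433036104834909540.28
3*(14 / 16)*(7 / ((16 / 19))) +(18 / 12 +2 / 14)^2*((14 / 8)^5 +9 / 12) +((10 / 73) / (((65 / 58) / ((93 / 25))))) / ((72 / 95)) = 196400499277 / 2857021440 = 68.74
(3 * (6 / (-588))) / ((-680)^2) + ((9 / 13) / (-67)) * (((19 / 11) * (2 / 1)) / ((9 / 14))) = -24107715143 / 434164931200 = -0.06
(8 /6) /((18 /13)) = 26 /27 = 0.96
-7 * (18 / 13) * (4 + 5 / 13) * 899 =-38204.84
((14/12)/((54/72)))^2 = 196/81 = 2.42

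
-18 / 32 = -0.56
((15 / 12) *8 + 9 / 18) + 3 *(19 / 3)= 59 / 2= 29.50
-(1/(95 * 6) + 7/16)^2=-4012009/20793600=-0.19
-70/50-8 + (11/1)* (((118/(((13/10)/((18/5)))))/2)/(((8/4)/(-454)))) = -26518751/65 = -407980.78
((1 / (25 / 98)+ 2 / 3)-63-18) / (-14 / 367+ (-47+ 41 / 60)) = 8413108 / 5103665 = 1.65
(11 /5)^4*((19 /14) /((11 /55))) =278179 /1750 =158.96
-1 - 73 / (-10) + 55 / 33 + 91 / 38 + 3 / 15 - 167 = -156.44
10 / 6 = 1.67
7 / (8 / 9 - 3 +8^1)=63 / 53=1.19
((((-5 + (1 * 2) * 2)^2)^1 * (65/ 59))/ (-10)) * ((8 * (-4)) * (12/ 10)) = 1248/ 295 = 4.23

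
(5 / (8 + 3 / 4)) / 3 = 4 / 21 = 0.19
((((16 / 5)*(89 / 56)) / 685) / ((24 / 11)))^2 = 958441 / 82771290000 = 0.00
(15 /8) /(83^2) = 15 /55112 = 0.00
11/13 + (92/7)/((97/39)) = 54113/8827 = 6.13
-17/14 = -1.21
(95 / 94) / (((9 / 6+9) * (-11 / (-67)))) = 6365 / 10857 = 0.59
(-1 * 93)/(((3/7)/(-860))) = 186620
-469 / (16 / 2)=-469 / 8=-58.62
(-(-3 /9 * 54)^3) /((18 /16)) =5184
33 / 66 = 1 / 2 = 0.50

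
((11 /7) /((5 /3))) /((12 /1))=11 /140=0.08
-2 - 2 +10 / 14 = -23 / 7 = -3.29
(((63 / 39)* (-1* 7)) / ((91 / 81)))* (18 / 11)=-30618 / 1859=-16.47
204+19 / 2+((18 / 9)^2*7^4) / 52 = 10353 / 26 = 398.19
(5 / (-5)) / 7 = -1 / 7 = -0.14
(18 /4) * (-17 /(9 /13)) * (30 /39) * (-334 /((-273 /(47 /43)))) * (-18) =8005980 /3913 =2046.00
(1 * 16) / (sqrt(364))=8 * sqrt(91) / 91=0.84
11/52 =0.21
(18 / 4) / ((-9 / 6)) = -3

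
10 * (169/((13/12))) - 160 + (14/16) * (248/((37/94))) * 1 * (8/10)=340592/185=1841.04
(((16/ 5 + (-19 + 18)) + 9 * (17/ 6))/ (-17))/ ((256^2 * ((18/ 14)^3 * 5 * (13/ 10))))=-0.00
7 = 7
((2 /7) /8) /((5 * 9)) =1 /1260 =0.00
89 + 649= 738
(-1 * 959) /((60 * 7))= -137 /60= -2.28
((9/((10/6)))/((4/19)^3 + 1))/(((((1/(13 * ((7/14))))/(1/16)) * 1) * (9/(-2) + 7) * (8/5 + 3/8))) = 2407509/5469170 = 0.44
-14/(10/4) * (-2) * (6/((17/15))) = 1008/17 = 59.29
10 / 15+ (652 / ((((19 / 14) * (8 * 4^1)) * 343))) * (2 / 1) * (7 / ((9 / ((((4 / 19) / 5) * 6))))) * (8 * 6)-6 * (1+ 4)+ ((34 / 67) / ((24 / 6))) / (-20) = -579321901 / 20317080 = -28.51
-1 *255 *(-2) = 510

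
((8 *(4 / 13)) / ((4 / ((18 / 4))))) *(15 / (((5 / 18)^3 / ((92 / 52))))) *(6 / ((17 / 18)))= 1564562304 / 71825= 21782.98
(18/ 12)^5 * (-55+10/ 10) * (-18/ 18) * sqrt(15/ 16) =6561 * sqrt(15)/ 64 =397.04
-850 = -850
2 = 2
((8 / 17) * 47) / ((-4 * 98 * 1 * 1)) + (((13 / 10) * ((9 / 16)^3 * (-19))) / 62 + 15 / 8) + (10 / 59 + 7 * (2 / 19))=6293674372161 / 2371385999360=2.65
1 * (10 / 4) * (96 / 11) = 21.82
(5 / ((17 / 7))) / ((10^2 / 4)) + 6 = 517 / 85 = 6.08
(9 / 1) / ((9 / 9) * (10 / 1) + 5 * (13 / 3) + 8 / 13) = 351 / 1259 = 0.28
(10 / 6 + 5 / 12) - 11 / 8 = 17 / 24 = 0.71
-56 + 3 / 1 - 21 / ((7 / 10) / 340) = -10253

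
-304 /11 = -27.64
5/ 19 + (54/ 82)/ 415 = 85588/ 323285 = 0.26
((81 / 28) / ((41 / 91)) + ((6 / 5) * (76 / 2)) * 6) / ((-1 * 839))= -229617 / 687980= -0.33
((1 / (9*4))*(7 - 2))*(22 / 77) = 5 / 126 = 0.04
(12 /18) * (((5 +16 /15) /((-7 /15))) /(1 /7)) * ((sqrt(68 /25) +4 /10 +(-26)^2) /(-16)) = 91 * sqrt(17) /60 +153881 /60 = 2570.94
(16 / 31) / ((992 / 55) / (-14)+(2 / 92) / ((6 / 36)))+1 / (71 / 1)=-9741437 / 22566853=-0.43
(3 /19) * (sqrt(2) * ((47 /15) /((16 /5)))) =47 * sqrt(2) /304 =0.22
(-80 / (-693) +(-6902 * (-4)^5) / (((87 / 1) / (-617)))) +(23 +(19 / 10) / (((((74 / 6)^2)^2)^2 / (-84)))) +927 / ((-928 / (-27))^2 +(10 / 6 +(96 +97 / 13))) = -7437408409004535990763604976833 / 148381929436816929310380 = -50123410.83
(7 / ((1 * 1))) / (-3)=-7 / 3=-2.33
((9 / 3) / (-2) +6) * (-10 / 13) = -45 / 13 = -3.46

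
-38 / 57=-2 / 3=-0.67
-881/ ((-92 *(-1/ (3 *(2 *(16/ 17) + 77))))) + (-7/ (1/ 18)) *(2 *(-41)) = 12614985/ 1564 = 8065.85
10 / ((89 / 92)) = 920 / 89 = 10.34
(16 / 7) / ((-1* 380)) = -4 / 665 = -0.01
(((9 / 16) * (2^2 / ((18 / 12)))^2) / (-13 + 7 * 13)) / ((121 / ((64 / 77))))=128 / 363363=0.00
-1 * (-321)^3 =33076161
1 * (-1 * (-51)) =51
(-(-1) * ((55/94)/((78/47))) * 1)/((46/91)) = 385/552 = 0.70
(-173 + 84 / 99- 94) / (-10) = 8783 / 330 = 26.62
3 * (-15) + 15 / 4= -165 / 4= -41.25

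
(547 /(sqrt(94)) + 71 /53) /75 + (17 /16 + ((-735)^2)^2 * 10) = 547 * sqrt(94) /7050 + 185612180197568711 /63600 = 2918430506251.83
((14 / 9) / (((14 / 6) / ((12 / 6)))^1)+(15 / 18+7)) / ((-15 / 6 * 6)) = -11 / 18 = -0.61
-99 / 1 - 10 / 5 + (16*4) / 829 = -83665 / 829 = -100.92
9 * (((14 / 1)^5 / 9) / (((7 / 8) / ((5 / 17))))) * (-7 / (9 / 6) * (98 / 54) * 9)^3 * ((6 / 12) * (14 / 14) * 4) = -1984286933135360 / 12393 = -160113526437.13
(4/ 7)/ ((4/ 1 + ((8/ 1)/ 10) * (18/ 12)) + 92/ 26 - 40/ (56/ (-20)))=65/ 2619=0.02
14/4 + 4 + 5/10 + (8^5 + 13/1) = 32789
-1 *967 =-967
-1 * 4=-4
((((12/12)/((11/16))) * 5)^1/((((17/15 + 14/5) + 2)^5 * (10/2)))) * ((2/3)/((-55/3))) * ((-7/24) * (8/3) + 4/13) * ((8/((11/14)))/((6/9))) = 453600000/8783725513277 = 0.00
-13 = -13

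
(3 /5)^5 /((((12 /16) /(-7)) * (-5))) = 2268 /15625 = 0.15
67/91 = 0.74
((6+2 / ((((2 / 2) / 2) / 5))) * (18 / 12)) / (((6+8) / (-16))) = -44.57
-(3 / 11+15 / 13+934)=-133766 / 143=-935.43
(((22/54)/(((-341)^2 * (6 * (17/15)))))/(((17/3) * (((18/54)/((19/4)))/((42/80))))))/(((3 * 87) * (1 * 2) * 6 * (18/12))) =133/918558672768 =0.00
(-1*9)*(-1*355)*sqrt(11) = 10596.62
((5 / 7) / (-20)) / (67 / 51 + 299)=-51 / 428848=-0.00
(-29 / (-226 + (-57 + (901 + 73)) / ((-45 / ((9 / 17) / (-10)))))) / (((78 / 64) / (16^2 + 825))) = 852692800 / 7456137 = 114.36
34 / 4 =17 / 2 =8.50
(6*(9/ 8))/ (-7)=-27/ 28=-0.96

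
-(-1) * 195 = 195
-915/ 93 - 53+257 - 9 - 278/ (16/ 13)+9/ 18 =-40.21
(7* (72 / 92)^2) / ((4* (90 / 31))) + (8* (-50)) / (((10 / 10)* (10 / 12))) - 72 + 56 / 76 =-550.89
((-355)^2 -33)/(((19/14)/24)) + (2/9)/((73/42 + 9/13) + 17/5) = 2021458015892/907269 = 2228069.09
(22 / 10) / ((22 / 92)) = 46 / 5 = 9.20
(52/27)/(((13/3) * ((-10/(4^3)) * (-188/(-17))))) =-544/2115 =-0.26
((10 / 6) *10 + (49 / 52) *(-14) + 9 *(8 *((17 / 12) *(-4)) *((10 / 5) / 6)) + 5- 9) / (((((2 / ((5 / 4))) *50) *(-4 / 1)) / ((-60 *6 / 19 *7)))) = -223629 / 3952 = -56.59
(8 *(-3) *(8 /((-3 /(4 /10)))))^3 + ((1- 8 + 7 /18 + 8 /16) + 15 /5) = 18870868 /1125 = 16774.10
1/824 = 0.00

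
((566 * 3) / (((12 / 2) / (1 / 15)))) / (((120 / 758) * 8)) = 107257 / 7200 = 14.90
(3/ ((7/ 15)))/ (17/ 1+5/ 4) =180/ 511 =0.35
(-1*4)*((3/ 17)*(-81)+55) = -2768/ 17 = -162.82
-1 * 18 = -18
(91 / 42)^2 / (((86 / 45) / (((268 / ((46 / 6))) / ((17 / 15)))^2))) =15362480250 / 6573883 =2336.90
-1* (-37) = 37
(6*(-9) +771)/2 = 717/2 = 358.50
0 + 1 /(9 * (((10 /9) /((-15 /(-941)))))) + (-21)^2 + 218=1240241 /1882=659.00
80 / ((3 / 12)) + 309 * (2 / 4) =949 / 2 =474.50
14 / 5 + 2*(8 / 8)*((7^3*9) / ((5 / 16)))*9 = 177814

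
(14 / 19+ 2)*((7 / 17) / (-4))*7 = -637 / 323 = -1.97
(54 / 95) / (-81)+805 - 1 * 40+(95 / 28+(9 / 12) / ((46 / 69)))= 769.51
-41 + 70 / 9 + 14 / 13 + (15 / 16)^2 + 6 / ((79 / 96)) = -56730437 / 2366208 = -23.98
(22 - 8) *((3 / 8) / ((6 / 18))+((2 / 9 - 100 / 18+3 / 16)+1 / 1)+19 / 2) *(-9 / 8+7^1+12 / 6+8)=276479 / 192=1439.99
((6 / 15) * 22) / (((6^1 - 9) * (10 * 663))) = -22 / 49725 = -0.00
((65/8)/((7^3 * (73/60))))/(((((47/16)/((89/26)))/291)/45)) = 349636500/1176833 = 297.10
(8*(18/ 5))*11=1584/ 5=316.80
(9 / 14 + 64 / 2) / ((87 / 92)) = 21022 / 609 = 34.52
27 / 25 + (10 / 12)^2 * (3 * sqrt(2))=27 / 25 + 25 * sqrt(2) / 12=4.03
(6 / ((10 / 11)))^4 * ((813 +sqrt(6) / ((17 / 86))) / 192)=16998201 * sqrt(6) / 340000 +321384591 / 40000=8157.08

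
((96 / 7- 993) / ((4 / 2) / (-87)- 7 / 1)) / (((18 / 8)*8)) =66265 / 8554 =7.75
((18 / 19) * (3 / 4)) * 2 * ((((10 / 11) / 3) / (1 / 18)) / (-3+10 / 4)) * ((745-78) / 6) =-360180 / 209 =-1723.35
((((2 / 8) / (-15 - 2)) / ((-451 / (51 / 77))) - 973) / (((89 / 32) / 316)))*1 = -341678111968 / 3090703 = -110550.29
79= 79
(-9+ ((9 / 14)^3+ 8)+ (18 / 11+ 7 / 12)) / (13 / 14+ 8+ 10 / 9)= 403509 / 2727340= 0.15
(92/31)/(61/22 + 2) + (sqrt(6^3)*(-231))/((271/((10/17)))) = 2024/3255 - 13860*sqrt(6)/4607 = -6.75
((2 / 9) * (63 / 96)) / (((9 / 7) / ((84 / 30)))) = 343 / 1080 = 0.32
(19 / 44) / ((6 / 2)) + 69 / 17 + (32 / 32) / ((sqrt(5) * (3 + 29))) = sqrt(5) / 160 + 9431 / 2244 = 4.22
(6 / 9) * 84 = 56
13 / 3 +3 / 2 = 35 / 6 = 5.83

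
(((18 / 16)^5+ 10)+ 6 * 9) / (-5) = -2156201 / 163840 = -13.16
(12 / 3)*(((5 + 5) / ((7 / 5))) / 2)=100 / 7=14.29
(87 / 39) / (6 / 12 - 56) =-58 / 1443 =-0.04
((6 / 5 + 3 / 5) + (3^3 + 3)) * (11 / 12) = 583 / 20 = 29.15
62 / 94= 31 / 47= 0.66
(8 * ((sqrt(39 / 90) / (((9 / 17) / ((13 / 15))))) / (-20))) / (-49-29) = 17 * sqrt(390) / 60750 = 0.01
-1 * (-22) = 22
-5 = -5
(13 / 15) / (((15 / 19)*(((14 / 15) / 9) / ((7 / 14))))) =741 / 140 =5.29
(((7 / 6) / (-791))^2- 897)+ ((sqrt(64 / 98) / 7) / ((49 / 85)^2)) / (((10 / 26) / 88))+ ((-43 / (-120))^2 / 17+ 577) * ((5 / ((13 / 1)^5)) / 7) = -1457488048511227639 / 1624849337442240+ 6612320 * sqrt(2) / 117649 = -817.51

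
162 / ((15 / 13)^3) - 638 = -66568 / 125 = -532.54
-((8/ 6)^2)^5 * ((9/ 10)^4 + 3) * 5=-798687232/ 2460375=-324.62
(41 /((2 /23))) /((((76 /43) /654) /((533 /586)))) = 7067325759 /44536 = 158687.93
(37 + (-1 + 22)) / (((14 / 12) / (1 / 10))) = 174 / 35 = 4.97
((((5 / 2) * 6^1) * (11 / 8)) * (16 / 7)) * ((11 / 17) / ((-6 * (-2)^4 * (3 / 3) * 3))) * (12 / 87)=-0.01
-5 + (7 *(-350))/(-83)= 2035/83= 24.52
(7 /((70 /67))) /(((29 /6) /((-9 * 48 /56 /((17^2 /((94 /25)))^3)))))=-9015158736 /382806758359375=-0.00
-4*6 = -24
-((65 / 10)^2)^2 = -28561 / 16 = -1785.06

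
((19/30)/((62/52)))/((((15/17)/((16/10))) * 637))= 2584/1708875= 0.00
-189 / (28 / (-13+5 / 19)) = 85.97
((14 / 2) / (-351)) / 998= -7 / 350298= -0.00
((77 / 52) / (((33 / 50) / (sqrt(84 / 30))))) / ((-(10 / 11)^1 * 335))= -77 * sqrt(70) / 52260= -0.01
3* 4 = 12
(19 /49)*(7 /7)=19 /49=0.39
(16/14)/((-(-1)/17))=136/7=19.43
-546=-546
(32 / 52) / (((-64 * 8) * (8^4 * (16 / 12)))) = -3 / 13631488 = -0.00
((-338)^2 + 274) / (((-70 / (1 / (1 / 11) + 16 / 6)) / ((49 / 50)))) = -21911.11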